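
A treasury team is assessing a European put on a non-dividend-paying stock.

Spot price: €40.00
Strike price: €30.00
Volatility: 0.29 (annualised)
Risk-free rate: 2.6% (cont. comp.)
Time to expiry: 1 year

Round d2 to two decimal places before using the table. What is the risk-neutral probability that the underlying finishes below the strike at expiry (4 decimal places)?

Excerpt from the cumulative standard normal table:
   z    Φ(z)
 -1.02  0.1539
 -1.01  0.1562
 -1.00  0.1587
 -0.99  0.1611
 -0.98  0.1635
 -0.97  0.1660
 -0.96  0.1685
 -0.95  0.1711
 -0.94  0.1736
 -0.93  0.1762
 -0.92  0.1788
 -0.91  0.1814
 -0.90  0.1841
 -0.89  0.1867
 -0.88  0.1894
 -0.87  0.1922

0.1736

T = 1;  σ√T = 0.2900
ln(S/K) + (r + σ²/2)T = ln(40/30) + (0.026 + 0.29²/2)·1 = 0.2877 + 0.0680 = 0.3557
d₁ = 0.3557 / 0.2900 = 1.2267 ⇒ 1.23
d₂ = d₁ − σ√T = 1.2267 − 0.2900 = 0.9367 ⇒ 0.94
Pr(exercise) under Q = N(−d₂) = N(-0.94) = 0.1736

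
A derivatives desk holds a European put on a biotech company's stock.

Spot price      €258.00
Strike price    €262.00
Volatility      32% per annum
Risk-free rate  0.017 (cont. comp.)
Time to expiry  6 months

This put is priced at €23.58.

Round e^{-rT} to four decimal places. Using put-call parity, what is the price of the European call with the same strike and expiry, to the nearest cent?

€21.81

exp(−rT) = exp(−0.017·0.5) = 0.9915
Put-call parity: C − P = S − K·e^(−rT) = 258 − 262·0.9915 = 258 − 259.7730 = -1.7730
C = P + (C − P) = 23.58 + (-1.7730) = 21.8070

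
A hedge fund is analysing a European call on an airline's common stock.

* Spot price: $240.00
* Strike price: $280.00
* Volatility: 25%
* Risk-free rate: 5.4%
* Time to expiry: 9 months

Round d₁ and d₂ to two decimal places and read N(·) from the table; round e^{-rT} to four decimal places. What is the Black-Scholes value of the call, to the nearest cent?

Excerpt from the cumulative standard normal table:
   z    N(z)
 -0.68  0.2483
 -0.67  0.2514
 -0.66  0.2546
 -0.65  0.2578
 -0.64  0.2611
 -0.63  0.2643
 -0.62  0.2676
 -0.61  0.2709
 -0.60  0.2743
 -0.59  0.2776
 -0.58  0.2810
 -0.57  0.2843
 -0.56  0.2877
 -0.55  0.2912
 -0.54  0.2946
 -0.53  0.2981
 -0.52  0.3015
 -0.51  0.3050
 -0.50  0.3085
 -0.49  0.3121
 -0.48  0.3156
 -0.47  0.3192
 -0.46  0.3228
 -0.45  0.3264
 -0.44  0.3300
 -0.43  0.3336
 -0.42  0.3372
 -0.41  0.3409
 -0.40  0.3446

σ√T = 0.25 × 0.8660 = 0.2165
d₁ = [ln(240/280) + (0.054 + ½·0.25²)·0.75] / (σ√T) = (-0.1542 + 0.0639) / 0.2165 = -0.4167 ≈ -0.42
d₂ = -0.4167 − 0.2165 = -0.6332 ≈ -0.63
e^(−rT) = e^(−0.054·0.75) = 0.9603
C = 240·N(-0.42) − 280·0.9603·N(-0.63) = 240·0.3372 − 280·0.9603·0.2643 = 80.9280 − 71.0660 = 9.8620

$9.86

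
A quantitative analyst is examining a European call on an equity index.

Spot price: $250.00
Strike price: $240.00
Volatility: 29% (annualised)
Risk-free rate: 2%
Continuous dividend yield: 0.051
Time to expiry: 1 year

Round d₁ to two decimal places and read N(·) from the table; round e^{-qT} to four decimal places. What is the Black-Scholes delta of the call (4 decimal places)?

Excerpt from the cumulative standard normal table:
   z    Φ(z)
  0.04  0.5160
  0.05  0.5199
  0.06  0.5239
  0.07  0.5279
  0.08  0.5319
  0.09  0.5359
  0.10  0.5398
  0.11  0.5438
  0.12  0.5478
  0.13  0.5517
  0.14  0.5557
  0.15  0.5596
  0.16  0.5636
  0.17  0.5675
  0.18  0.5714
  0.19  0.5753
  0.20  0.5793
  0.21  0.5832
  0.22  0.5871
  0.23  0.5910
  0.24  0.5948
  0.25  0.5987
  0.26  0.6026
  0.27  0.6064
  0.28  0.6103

0.5430

T = 1;  σ√T = 0.2900
d₁ = [ln(250/240) + (0.02 − 0.051 + 0.29²/2)·1] / 0.2900 = [0.0408 + 0.0111] / 0.2900 = 0.1789 ⇒ 0.18
N(d₁) = N(0.18) = 0.5714
Δ_call = exp(−qT)·N(d₁) = 0.9503·0.5714 = 0.5430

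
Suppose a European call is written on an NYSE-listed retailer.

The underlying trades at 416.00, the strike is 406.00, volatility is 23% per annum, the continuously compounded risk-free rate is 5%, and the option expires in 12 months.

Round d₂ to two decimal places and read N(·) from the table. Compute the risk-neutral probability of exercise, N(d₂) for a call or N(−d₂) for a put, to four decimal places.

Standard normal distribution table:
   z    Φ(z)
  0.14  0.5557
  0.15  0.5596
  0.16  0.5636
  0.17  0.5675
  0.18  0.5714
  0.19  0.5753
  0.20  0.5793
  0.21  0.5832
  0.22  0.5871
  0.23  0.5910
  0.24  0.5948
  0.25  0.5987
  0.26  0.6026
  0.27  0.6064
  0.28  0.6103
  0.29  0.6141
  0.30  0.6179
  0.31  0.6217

T = 1;  σ√T = 0.2300
d₁ = [ln(416/406) + (0.05 + 0.23²/2)·1] / 0.2300 = [0.0243 + 0.0765] / 0.2300 = 0.4382 ⇒ 0.44
d₂ = d₁ − σ√T = 0.4382 − 0.2300 = 0.2082 ⇒ 0.21
Pr(exercise) under Q = N(d₂) = 0.5832

0.5832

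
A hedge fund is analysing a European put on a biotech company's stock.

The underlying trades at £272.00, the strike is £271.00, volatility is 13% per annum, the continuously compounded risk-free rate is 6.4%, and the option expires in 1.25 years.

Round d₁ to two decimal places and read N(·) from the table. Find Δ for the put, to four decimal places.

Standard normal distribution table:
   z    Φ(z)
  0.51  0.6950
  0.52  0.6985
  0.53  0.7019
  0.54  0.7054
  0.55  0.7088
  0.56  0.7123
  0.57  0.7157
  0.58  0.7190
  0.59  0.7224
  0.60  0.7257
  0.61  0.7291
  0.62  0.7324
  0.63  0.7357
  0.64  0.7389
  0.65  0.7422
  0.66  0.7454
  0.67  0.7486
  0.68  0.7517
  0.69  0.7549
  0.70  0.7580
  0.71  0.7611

σ√T = 0.13·√1.25 = 0.1453
d₁ = [ln(272/271) + (0.064 + 0.13²/2)·1.25] / 0.1453 = [0.0037 + 0.0906] / 0.1453 = 0.6484 ⇒ 0.65
N(d₁) = N(0.65) = 0.7422
Δ_put = N(d₁) − 1 = 0.7422 − 1 = -0.2578

-0.2578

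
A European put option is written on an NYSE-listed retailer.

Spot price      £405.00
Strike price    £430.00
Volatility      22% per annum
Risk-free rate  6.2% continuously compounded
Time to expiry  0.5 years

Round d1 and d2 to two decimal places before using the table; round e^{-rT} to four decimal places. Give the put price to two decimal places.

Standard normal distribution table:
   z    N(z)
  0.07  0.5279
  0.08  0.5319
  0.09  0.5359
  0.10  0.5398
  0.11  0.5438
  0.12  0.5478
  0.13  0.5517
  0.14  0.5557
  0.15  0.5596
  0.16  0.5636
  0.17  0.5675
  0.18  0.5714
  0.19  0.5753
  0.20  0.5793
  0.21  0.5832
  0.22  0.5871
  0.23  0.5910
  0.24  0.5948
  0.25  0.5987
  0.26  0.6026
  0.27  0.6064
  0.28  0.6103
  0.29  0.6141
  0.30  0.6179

T = 0.5;  σ√T = 0.1556
d₁ = [ln(405/430) + (0.062 + ½·0.22²)·0.5] / (σ√T) = (-0.0599 + 0.0431) / 0.1556 = -0.1080 → -0.11
d₂ = -0.1080 − 0.1556 = -0.2635 → -0.26
e^(−rT) = e^(−0.062·0.5) = 0.9695
N(−d₂) = N(0.26) = 0.6026;  N(−d₁) = N(0.11) = 0.5438
P = 430·0.9695·0.6026 − 405·0.5438 = 251.2149 − 220.2390 = 30.9759

£30.98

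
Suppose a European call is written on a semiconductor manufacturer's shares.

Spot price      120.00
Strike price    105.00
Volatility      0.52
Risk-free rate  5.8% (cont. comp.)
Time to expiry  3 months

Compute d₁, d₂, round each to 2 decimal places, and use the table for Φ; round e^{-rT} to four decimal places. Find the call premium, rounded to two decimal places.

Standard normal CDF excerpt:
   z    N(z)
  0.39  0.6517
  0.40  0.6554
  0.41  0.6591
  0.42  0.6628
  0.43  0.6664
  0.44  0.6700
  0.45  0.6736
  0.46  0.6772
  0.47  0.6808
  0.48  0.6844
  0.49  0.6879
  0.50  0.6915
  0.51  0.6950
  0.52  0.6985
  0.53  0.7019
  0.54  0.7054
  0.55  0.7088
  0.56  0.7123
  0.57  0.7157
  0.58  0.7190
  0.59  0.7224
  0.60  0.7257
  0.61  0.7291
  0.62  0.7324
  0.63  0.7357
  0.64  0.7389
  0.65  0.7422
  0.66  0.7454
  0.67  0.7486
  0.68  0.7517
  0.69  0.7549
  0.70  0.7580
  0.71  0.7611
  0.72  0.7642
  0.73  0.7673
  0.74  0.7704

21.62

σ√T = 0.52 × 0.5000 = 0.2600
d₁ = [ln(120/105) + (0.058 + 0.52²/2)·0.25] / 0.2600 = [0.1335 + 0.0483] / 0.2600 = 0.6994 ≈ 0.70
d₂ = d₁ − σ√T = 0.6994 − 0.2600 = 0.4394 ≈ 0.44
e^(−rT) = e^(−0.058·0.25) = 0.9856
C = 120·N(0.70) − 105·0.9856·N(0.44) = 120·0.7580 − 105·0.9856·0.6700 = 90.9600 − 69.3370 = 21.6230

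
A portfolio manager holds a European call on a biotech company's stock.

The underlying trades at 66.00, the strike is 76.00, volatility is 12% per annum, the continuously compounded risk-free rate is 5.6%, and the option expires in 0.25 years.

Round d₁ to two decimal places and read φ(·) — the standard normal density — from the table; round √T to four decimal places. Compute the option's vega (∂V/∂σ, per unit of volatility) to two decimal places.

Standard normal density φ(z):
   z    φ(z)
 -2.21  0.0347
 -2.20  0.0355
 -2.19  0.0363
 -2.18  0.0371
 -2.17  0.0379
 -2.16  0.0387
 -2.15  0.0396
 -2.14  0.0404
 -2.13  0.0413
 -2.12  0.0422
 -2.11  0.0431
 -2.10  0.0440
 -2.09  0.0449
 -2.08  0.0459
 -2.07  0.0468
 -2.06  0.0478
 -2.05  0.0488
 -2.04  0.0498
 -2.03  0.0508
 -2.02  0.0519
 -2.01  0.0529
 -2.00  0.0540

T = 0.25;  σ√T = 0.0600
d₁ = [ln(66/76) + (0.056 + ½·0.12²)·0.25] / (σ√T) = (-0.1411 + 0.0158) / 0.0600 = -2.0880 ≈ -2.09
√T = √0.25 = 0.5000
φ(d₁) = φ(-2.09) = 0.0449
vega = S·φ(d₁)·√T = 66·0.0449·0.5000 = 1.4817
(The put has the same vega.)

1.48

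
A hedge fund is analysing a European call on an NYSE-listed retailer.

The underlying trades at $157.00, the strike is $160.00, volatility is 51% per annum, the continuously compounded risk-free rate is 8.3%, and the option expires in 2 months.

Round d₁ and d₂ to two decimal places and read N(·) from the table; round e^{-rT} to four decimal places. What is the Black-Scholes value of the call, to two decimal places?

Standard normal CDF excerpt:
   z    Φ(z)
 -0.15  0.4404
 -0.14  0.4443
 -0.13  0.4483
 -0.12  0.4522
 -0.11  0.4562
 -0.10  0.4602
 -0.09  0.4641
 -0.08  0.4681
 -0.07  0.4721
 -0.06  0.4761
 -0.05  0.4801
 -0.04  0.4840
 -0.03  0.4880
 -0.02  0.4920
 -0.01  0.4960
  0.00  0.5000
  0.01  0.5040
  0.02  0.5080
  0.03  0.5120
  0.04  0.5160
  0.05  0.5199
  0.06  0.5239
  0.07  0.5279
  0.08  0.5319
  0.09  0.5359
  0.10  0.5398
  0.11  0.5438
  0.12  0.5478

$12.76

σ√T = 0.51·√0.1667 = 0.2082
ln(S/K) + (r + σ²/2)T = ln(157/160) + (0.083 + 0.51²/2)·0.1667 = -0.0189 + 0.0355 = 0.0166
d₁ = 0.0166 / 0.2082 = 0.0796 ≈ 0.08
d₂ = d₁ − σ√T = 0.0796 − 0.2082 = -0.1286 ≈ -0.13
e^(−rT) = e^(−0.083·0.1667) = 0.9863
C = 157·N(0.08) − 160·0.9863·N(-0.13) = 157·0.5319 − 160·0.9863·0.4483 = 83.5083 − 70.7453 = 12.7630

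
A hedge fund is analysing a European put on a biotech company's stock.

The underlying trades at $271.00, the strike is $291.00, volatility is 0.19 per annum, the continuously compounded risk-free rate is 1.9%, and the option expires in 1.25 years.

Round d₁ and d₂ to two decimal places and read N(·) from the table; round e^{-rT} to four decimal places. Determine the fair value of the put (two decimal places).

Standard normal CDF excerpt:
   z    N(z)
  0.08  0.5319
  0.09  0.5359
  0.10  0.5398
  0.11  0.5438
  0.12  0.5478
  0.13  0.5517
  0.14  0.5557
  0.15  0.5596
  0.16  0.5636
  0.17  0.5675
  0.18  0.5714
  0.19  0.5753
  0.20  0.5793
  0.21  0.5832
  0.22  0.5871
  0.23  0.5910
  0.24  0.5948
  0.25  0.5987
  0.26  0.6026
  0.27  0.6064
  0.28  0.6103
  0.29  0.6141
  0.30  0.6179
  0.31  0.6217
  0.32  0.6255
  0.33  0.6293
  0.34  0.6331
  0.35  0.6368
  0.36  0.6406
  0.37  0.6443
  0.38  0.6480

σ√T = 0.19 × 1.1180 = 0.2124
ln(S/K) + (r + σ²/2)T = ln(271/291) + (0.019 + 0.19²/2)·1.25 = -0.0712 + 0.0463 = -0.0249
d₁ = -0.0249 / 0.2124 = -0.1172 ⇒ -0.12
d₂ = d₁ − σ√T = -0.1172 − 0.2124 = -0.3296 ⇒ -0.33
e^(−rT) = e^(−0.019·1.25) = 0.9765
N(−d₂) = N(0.33) = 0.6293;  N(−d₁) = N(0.12) = 0.5478
P = 291·0.9765·0.6293 − 271·0.5478 = 178.8228 − 148.4538 = 30.3690

$30.37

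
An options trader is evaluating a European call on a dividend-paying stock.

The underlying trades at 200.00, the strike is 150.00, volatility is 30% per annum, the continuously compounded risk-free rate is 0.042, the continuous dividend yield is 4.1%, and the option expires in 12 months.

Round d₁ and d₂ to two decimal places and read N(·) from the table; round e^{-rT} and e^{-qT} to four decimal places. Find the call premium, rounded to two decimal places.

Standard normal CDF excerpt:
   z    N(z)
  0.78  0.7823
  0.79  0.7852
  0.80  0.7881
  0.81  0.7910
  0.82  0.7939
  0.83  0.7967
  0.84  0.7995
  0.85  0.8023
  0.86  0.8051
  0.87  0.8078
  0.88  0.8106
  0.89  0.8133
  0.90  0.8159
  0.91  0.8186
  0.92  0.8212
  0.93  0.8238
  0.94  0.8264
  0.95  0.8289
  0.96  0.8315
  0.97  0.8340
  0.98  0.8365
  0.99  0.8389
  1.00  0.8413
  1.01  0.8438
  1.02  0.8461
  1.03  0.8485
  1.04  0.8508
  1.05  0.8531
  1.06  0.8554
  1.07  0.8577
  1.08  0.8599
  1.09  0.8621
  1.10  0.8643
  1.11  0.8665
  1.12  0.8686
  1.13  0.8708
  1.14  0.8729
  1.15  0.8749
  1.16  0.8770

σ√T = 0.3·√1 = 0.3000
d₁ = [ln(200/150) + (0.042 − 0.041 + 0.3²/2)·1] / 0.3000 = [0.2877 + 0.0460] / 0.3000 = 1.1123 → 1.11
d₂ = d₁ − σ√T = 1.1123 − 0.3000 = 0.8123 → 0.81
e^(−qT) = e^(−0.041·1) = 0.9598;  e^(−rT) = e^(−0.042·1) = 0.9589
N(d₁) = N(1.11) = 0.8665;  N(d₂) = N(0.81) = 0.7910
C = 200·0.9598·0.8665 − 150·0.9589·0.7910 = 166.3333 − 113.7735 = 52.5599

52.56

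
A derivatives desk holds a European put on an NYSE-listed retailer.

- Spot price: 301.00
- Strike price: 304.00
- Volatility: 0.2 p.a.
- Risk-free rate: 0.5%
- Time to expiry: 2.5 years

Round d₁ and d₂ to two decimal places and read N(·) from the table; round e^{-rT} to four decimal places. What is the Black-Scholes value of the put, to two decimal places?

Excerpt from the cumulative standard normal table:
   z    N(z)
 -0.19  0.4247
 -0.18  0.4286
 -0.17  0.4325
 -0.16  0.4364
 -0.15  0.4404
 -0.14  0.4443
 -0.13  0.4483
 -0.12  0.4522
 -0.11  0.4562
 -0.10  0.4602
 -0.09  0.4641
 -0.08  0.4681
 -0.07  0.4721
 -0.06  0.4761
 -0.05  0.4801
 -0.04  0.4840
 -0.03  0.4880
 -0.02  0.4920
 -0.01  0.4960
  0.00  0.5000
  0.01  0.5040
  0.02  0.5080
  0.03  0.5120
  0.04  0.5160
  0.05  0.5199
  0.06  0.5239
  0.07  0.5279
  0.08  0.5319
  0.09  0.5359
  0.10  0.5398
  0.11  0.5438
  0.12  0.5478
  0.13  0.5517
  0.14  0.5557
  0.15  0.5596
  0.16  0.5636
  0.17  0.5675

37.83

T = 2.5;  σ√T = 0.3162
d₁ = [ln(301/304) + (0.005 + 0.2²/2)·2.5] / 0.3162 = [-0.0099 + 0.0625] / 0.3162 = 0.1663 → 0.17
d₂ = d₁ − σ√T = 0.1663 − 0.3162 = -0.1499 → -0.15
exp(−rT) = exp(−0.005·2.5) = 0.9876
P = 304·0.9876·N(0.15) − 301·N(-0.17) = 304·0.9876·0.5596 − 301·0.4325 = 168.0089 − 130.1825 = 37.8264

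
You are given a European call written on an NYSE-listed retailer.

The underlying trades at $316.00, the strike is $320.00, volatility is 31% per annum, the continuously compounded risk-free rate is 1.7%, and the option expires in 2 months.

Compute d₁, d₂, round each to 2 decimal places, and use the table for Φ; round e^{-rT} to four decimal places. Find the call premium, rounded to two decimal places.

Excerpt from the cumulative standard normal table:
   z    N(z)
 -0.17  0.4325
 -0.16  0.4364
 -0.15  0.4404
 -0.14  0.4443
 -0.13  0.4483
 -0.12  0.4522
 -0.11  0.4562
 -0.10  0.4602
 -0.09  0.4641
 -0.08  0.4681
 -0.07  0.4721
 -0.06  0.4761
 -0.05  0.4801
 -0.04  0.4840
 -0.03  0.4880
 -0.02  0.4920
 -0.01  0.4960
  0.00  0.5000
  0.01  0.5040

T = 0.1667;  σ√T = 0.1266
d₁ = [ln(316/320) + (0.017 + ½·0.31²)·0.1667] / (σ√T) = (-0.0126 + 0.0108) / 0.1266 = -0.0137 → -0.01
d₂ = -0.0137 − 0.1266 = -0.1403 → -0.14
exp(−rT) = exp(−0.017·0.1667) = 0.9972
N(d₁) = N(-0.01) = 0.4960;  N(d₂) = N(-0.14) = 0.4443
C = 316·0.4960 − 320·0.9972·0.4443 = 156.7360 − 141.7779 = 14.9581

$14.96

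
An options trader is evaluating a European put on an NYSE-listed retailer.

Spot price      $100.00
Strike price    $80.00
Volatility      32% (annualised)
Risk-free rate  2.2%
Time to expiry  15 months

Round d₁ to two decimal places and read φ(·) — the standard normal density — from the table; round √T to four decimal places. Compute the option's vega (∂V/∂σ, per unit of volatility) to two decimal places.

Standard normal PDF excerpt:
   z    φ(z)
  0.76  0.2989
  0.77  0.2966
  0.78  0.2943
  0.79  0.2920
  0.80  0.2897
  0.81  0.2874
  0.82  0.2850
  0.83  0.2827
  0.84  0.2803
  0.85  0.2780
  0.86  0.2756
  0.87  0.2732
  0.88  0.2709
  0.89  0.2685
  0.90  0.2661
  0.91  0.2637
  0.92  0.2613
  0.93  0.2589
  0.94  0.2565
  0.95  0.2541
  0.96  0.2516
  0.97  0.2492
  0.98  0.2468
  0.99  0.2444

σ√T = 0.32 × 1.1180 = 0.3578
d₁ = [ln(100/80) + (0.022 + 0.32²/2)·1.25] / 0.3578 = [0.2231 + 0.0915] / 0.3578 = 0.8795 which rounds to 0.88
√T = √1.25 = 1.1180
φ(d₁) = φ(0.88) = 0.2709
vega = S·φ(d₁)·√T = 100·0.2709·1.1180 = 30.2866
(The call has the same vega.)

30.29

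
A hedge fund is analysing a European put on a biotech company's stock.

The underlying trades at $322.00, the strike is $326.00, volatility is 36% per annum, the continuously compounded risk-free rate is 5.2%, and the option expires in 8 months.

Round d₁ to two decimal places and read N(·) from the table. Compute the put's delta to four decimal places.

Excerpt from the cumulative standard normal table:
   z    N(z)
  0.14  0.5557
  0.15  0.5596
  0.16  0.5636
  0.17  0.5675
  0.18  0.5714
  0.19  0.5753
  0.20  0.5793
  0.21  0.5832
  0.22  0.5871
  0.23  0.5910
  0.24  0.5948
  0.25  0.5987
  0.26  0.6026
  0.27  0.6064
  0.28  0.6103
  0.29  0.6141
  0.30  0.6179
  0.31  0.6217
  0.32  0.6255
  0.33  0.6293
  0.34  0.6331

σ√T = 0.36·√0.6667 = 0.2939
d₁ = [ln(322/326) + (0.052 + 0.36²/2)·0.6667] / 0.2939 = [-0.0123 + 0.0779] / 0.2939 = 0.2229 which rounds to 0.22
N(d₁) = N(0.22) = 0.5871
Δ_put = N(d₁) − 1 = 0.5871 − 1 = -0.4129

-0.4129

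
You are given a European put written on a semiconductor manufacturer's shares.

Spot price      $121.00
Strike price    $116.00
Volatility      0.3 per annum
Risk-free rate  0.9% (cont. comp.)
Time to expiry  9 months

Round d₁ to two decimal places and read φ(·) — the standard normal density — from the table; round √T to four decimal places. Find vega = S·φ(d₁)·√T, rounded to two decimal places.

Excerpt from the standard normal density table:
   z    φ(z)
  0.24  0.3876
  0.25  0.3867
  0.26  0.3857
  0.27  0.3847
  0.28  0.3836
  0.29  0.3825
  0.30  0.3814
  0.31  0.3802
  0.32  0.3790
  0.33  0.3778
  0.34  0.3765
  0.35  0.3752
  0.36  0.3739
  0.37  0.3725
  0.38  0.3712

39.71

σ√T = 0.3 × 0.8660 = 0.2598
d₁ = [ln(121/116) + (0.009 + 0.3²/2)·0.75] / 0.2598 = [0.0422 + 0.0405] / 0.2598 = 0.3183 which rounds to 0.32
√T = √0.75 = 0.8660
φ(d₁) = φ(0.32) = 0.3790
vega = S·φ(d₁)·√T = 121·0.3790·0.8660 = 39.7139
(Vega is the same for a European call and put with the same parameters.)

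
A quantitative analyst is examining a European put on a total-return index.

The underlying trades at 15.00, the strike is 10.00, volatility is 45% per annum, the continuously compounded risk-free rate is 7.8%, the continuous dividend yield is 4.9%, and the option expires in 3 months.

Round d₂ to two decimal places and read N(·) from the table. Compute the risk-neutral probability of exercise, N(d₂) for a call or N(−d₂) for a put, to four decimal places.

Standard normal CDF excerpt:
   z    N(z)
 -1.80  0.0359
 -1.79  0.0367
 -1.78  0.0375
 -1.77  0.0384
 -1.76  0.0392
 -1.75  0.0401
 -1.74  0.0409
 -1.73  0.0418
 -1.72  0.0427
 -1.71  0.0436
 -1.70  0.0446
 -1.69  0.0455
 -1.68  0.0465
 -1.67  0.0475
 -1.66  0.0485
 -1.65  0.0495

σ√T = 0.45·√0.25 = 0.2250
d₁ = [ln(15/10) + (0.078 − 0.049 + 0.45²/2)·0.25] / 0.2250 = [0.4055 + 0.0326] / 0.2250 = 1.9468 ⇒ 1.95
d₂ = d₁ − σ√T = 1.9468 − 0.2250 = 1.7218 ⇒ 1.72
Risk-neutral Pr[S_T < K] = N(−d₂) = N(-1.72) = 0.0427

0.0427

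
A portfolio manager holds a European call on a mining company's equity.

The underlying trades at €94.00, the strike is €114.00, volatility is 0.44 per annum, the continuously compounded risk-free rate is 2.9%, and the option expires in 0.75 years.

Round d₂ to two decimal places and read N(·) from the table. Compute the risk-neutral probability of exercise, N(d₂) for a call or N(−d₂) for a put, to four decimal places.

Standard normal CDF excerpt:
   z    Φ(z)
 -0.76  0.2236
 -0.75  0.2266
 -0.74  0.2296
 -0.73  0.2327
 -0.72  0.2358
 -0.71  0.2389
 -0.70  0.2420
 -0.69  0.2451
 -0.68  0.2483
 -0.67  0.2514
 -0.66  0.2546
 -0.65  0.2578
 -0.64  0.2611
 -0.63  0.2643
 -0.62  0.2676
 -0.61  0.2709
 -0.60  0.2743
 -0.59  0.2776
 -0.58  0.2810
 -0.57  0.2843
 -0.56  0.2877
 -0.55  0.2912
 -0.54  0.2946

σ√T = 0.44·√0.75 = 0.3811
d₁ = [ln(94/114) + (0.029 + ½·0.44²)·0.75] / (σ√T) = (-0.1929 + 0.0943) / 0.3811 = -0.2586 ≈ -0.26
d₂ = -0.2586 − 0.3811 = -0.6397 ≈ -0.64
Risk-neutral Pr[S_T > K] = N(d₂) = N(-0.64) = 0.2611

0.2611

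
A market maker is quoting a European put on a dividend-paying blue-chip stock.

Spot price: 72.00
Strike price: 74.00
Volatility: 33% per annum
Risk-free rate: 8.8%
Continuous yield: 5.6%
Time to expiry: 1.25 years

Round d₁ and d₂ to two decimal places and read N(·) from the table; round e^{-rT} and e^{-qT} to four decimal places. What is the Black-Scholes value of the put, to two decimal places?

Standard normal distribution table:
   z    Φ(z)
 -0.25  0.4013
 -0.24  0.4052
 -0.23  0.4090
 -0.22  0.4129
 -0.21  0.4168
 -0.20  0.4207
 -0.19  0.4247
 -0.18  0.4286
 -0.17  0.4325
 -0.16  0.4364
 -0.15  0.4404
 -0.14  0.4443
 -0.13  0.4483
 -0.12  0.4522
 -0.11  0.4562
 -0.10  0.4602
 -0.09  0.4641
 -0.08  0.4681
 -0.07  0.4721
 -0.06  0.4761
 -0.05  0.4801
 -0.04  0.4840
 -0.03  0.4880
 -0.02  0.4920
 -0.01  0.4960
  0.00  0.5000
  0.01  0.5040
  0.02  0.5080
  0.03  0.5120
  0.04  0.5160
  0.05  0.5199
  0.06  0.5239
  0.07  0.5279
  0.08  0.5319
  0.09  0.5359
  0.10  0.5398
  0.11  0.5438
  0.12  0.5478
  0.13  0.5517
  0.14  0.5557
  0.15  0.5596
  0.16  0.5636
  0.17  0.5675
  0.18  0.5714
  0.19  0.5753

9.38

T = 1.25;  σ√T = 0.3690
d₁ = [ln(72/74) + (0.088 − 0.056 + 0.33²/2)·1.25] / 0.3690 = [-0.0274 + 0.1081] / 0.3690 = 0.2186 which rounds to 0.22
d₂ = d₁ − σ√T = 0.2186 − 0.3690 = -0.1503 which rounds to -0.15
exp(−qT) = exp(−0.056·1.25) = 0.9324;  exp(−rT) = exp(−0.088·1.25) = 0.8958
N(−d₂) = N(0.15) = 0.5596;  N(−d₁) = N(-0.22) = 0.4129
P = 74·0.8958·0.5596 − 72·0.9324·0.4129 = 37.0954 − 27.7191 = 9.3763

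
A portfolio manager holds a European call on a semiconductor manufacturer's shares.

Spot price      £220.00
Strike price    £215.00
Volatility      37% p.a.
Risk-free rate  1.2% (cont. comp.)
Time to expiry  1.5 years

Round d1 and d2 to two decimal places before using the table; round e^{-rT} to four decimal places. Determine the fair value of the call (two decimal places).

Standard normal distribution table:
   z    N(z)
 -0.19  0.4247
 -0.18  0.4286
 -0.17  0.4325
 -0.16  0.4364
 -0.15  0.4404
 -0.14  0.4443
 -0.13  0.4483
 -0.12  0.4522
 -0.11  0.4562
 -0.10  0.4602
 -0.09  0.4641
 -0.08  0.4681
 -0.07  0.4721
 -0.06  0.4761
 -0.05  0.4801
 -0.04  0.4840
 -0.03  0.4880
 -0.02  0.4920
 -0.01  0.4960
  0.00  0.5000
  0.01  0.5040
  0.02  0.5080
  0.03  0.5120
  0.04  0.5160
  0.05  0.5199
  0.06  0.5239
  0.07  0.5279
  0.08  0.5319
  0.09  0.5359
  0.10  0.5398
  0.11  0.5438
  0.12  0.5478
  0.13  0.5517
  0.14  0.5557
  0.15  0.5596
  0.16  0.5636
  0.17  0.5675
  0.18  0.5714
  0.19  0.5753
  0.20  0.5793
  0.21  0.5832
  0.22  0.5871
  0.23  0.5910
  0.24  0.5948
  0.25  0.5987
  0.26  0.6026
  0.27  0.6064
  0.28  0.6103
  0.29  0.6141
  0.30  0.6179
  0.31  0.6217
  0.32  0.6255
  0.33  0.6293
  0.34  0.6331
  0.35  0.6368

£43.79

σ√T = 0.37·√1.5 = 0.4532
d₁ = [ln(220/215) + (0.012 + 0.37²/2)·1.5] / 0.4532 = [0.0230 + 0.1207] / 0.4532 = 0.3170 → 0.32
d₂ = d₁ − σ√T = 0.3170 − 0.4532 = -0.1361 → -0.14
e^(−rT) = e^(−0.012·1.5) = 0.9822
C = 220·N(0.32) − 215·0.9822·N(-0.14) = 220·0.6255 − 215·0.9822·0.4443 = 137.6100 − 93.8242 = 43.7858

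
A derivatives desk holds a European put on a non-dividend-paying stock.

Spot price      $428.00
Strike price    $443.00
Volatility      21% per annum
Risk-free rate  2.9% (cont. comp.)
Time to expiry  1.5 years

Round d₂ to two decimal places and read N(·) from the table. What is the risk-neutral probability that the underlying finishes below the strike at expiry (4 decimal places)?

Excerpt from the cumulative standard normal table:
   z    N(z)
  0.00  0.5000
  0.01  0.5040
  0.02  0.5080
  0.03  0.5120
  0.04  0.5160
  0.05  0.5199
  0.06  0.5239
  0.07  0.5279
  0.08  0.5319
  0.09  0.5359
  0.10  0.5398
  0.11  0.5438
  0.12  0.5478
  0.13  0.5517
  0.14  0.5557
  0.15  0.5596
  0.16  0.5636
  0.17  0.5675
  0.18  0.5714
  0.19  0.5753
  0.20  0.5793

σ√T = 0.21·√1.5 = 0.2572
d₁ = [ln(428/443) + (0.029 + ½·0.21²)·1.5] / (σ√T) = (-0.0344 + 0.0766) / 0.2572 = 0.1638 which rounds to 0.16
d₂ = 0.1638 − 0.2572 = -0.0934 which rounds to -0.09
Risk-neutral Pr[S_T < K] = N(−d₂) = N(0.09) = 0.5359

0.5359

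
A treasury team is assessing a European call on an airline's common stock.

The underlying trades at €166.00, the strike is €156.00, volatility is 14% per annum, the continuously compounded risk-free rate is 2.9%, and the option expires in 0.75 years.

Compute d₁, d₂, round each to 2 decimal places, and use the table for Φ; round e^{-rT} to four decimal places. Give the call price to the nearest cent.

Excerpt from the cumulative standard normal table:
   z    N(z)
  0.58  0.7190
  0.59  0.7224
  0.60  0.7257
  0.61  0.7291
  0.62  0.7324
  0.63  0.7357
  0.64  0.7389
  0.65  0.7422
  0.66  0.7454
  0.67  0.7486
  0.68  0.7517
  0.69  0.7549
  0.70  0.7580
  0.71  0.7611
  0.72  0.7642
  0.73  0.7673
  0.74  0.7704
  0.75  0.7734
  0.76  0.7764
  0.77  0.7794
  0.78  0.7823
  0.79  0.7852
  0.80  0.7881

€16.08

σ√T = 0.14 × 0.8660 = 0.1212
ln(S/K) + (r + σ²/2)T = ln(166/156) + (0.029 + 0.14²/2)·0.75 = 0.0621 + 0.0291 = 0.0912
d₁ = 0.0912 / 0.1212 = 0.7525 → 0.75
d₂ = d₁ − σ√T = 0.7525 − 0.1212 = 0.6312 → 0.63
e^(−rT) = e^(−0.029·0.75) = 0.9785
N(d₁) = N(0.75) = 0.7734;  N(d₂) = N(0.63) = 0.7357
C = 166·0.7734 − 156·0.9785·0.7357 = 128.3844 − 112.3017 = 16.0827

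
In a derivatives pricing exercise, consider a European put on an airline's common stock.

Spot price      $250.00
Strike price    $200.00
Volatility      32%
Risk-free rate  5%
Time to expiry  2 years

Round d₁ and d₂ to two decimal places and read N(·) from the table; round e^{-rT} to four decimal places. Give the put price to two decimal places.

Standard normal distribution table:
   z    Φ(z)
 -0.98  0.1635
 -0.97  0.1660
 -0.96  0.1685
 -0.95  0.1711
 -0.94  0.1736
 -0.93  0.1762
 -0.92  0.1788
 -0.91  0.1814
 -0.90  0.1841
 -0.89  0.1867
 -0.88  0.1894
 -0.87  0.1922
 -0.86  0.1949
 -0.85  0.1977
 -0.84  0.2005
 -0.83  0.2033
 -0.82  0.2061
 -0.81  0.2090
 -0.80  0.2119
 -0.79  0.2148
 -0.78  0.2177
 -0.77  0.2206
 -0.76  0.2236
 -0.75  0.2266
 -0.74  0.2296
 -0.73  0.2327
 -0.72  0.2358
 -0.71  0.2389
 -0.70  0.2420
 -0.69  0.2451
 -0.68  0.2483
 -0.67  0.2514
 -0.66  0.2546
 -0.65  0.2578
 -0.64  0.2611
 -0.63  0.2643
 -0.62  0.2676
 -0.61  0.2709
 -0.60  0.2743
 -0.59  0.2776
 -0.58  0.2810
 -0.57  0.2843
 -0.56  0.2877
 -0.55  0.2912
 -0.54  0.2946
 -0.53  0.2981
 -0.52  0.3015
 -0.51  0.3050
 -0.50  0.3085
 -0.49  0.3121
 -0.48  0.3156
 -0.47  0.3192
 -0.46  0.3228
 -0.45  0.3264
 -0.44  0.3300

σ√T = 0.32·√2 = 0.4525
d₁ = [ln(250/200) + (0.05 + 0.32²/2)·2] / 0.4525 = [0.2231 + 0.2024] / 0.4525 = 0.9403 ⇒ 0.94
d₂ = d₁ − σ√T = 0.9403 − 0.4525 = 0.4878 ⇒ 0.49
e^(−rT) = e^(−0.05·2) = 0.9048
N(−d₂) = N(-0.49) = 0.3121;  N(−d₁) = N(-0.94) = 0.1736
P = 200·0.9048·0.3121 − 250·0.1736 = 56.4776 − 43.4000 = 13.0776

$13.08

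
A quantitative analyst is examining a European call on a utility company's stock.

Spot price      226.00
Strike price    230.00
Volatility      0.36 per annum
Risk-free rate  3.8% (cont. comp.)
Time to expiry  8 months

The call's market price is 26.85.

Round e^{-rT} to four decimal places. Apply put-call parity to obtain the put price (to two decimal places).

exp(−rT) = exp(−0.038·0.6667) = 0.9750
Put-call parity: C − P = S − K·e^(−rT) = 226 − 230·0.9750 = 226 − 224.2500 = 1.7500
P = C − (C − P) = 26.85 − (1.7500) = 25.1000

25.10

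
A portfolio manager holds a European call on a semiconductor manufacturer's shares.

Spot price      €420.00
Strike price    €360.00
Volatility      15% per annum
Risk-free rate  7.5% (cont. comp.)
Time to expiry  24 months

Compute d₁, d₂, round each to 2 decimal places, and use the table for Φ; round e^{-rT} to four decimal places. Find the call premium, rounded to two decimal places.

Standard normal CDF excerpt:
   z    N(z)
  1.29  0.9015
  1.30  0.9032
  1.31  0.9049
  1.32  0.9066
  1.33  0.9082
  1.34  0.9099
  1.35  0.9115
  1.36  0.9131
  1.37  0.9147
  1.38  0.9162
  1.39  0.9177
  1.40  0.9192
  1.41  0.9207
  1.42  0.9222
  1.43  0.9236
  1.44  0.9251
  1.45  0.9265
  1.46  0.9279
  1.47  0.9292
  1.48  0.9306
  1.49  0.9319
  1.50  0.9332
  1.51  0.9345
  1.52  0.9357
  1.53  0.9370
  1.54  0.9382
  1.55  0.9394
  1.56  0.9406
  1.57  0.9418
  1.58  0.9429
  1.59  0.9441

€112.64

σ√T = 0.15 × 1.4142 = 0.2121
d₁ = [ln(420/360) + (0.075 + 0.15²/2)·2] / 0.2121 = [0.1542 + 0.1725] / 0.2121 = 1.5398 ≈ 1.54
d₂ = d₁ − σ√T = 1.5398 − 0.2121 = 1.3277 ≈ 1.33
e^(−rT) = e^(−0.075·2) = 0.8607
C = 420·N(1.54) − 360·0.8607·N(1.33) = 420·0.9382 − 360·0.8607·0.9082 = 394.0440 − 281.4076 = 112.6364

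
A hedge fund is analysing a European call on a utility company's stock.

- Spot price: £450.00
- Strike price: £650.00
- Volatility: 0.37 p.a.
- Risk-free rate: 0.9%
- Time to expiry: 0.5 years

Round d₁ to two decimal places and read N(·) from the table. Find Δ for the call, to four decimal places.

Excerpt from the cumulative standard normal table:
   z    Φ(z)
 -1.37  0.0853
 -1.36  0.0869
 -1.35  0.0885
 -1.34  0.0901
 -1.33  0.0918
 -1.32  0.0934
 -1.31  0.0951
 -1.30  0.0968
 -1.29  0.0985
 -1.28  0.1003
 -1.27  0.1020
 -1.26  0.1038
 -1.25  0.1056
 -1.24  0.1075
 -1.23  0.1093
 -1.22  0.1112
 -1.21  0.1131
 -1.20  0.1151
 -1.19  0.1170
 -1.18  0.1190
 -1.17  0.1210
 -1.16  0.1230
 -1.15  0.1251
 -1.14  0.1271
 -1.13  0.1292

0.1038

T = 0.5;  σ√T = 0.2616
d₁ = [ln(450/650) + (0.009 + 0.37²/2)·0.5] / 0.2616 = [-0.3677 + 0.0387] / 0.2616 = -1.2575 ⇒ -1.26
N(d₁) = N(-1.26) = 0.1038
Δ_call = N(d₁) = 0.1038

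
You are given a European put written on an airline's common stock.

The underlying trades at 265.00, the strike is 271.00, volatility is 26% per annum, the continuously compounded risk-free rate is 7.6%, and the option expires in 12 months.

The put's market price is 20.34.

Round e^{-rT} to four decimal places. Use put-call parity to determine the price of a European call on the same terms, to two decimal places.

34.18

e^(−rT) = e^(−0.076·1) = 0.9268
Put-call parity: C − P = S − K·e^(−rT) = 265 − 271·0.9268 = 265 − 251.1628 = 13.8372
C = P + (C − P) = 20.34 + (13.8372) = 34.1772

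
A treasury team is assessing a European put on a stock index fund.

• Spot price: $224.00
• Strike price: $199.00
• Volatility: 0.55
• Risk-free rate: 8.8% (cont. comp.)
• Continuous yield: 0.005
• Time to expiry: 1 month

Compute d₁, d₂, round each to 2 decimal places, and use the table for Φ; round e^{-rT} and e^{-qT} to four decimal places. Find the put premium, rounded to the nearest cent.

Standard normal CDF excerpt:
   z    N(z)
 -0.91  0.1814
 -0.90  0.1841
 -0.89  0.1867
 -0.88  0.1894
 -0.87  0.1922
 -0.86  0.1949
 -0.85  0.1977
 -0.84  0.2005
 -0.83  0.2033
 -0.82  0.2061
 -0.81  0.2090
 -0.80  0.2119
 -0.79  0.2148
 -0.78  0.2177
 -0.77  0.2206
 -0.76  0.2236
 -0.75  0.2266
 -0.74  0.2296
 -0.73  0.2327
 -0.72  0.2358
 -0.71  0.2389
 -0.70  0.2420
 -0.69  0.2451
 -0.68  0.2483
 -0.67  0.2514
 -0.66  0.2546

$4.16

σ√T = 0.55 × 0.2887 = 0.1588
d₁ = [ln(224/199) + (0.088 − 0.005 + 0.55²/2)·0.08333] / 0.1588 = [0.1183 + 0.0195] / 0.1588 = 0.8683 which rounds to 0.87
d₂ = d₁ − σ√T = 0.8683 − 0.1588 = 0.7095 which rounds to 0.71
e^(−qT) = e^(−0.005·0.08333) = 0.9996;  e^(−rT) = e^(−0.088·0.08333) = 0.9927
N(−d₂) = N(-0.71) = 0.2389;  N(−d₁) = N(-0.87) = 0.1922
P = 199·0.9927·0.2389 − 224·0.9996·0.1922 = 47.1940 − 43.0356 = 4.1585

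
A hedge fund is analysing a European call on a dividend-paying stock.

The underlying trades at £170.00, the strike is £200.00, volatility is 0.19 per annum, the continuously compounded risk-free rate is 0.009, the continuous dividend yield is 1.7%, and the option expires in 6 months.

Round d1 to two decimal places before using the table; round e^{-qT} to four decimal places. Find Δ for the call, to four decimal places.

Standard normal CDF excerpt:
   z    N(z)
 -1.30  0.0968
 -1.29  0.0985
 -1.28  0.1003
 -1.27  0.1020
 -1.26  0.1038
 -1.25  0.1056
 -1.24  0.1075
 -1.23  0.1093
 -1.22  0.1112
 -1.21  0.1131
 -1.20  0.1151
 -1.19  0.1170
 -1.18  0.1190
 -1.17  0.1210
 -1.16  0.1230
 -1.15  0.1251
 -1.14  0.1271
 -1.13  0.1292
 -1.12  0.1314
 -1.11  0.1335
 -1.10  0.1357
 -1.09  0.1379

T = 0.5;  σ√T = 0.1344
d₁ = [ln(170/200) + (0.009 − 0.017 + 0.19²/2)·0.5] / 0.1344 = [-0.1625 + 0.0050] / 0.1344 = -1.1723 ⇒ -1.17
N(d₁) = N(-1.17) = 0.1210
Δ_call = e^(−qT)·N(d₁) = 0.9915·0.1210 = 0.1200

0.1200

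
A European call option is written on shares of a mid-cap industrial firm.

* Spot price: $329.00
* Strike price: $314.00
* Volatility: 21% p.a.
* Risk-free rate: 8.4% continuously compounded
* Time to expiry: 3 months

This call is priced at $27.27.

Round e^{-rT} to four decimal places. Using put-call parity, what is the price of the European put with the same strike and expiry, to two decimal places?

exp(−rT) = exp(−0.084·0.25) = 0.9792
Put-call parity: C − P = S − K·e^(−rT) = 329 − 314·0.9792 = 329 − 307.4688 = 21.5312
P = C − (C − P) = 27.27 − (21.5312) = 5.7388

$5.74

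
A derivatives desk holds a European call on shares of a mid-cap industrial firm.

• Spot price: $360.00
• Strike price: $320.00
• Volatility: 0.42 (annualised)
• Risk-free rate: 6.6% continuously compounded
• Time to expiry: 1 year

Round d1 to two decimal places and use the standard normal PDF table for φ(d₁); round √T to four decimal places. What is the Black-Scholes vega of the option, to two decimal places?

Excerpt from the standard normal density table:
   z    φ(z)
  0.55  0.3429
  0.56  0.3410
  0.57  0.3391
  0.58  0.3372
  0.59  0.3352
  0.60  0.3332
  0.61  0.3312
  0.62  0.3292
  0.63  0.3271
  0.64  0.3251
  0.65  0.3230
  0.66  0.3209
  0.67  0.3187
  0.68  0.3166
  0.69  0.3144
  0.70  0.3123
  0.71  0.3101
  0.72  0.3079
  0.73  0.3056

116.28

σ√T = 0.42 × 1.0000 = 0.4200
d₁ = [ln(360/320) + (0.066 + 0.42²/2)·1] / 0.4200 = [0.1178 + 0.1542] / 0.4200 = 0.6476 ≈ 0.65
√T = √1 = 1.0000
φ(d₁) = φ(0.65) = 0.3230
vega = S·φ(d₁)·√T = 360·0.3230·1.0000 = 116.2800
(The put has the same vega.)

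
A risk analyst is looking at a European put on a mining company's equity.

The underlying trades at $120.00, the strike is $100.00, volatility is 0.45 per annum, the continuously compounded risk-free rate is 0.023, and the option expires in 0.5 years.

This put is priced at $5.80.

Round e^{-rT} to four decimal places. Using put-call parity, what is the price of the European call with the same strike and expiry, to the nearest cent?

$26.94

e^(−rT) = e^(−0.023·0.5) = 0.9886
Put-call parity: C − P = S − K·e^(−rT) = 120 − 100·0.9886 = 120 − 98.8600 = 21.1400
C = P + (C − P) = 5.80 + (21.1400) = 26.9400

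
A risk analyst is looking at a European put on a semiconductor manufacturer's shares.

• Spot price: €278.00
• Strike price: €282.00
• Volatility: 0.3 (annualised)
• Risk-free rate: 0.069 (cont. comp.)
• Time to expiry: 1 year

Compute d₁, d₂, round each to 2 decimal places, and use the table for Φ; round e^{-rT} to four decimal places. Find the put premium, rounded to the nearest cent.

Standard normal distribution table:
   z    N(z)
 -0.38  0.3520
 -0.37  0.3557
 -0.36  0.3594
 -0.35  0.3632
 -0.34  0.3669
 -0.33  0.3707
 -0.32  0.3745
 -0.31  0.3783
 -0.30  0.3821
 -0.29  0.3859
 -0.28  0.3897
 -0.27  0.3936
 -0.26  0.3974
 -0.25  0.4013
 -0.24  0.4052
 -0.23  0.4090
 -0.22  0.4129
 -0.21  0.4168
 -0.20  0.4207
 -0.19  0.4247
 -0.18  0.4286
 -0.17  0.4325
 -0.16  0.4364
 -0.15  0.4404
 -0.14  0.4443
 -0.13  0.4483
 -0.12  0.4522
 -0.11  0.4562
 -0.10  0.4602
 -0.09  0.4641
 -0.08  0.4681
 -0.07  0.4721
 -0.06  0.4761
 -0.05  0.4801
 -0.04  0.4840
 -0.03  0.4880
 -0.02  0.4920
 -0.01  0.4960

€25.38

σ√T = 0.3 × 1.0000 = 0.3000
d₁ = [ln(278/282) + (0.069 + 0.3²/2)·1] / 0.3000 = [-0.0143 + 0.1140] / 0.3000 = 0.3324 which rounds to 0.33
d₂ = d₁ − σ√T = 0.3324 − 0.3000 = 0.0324 which rounds to 0.03
e^(−rT) = e^(−0.069·1) = 0.9333
P = 282·0.9333·N(-0.03) − 278·N(-0.33) = 282·0.9333·0.4880 − 278·0.3707 = 128.4370 − 103.0546 = 25.3824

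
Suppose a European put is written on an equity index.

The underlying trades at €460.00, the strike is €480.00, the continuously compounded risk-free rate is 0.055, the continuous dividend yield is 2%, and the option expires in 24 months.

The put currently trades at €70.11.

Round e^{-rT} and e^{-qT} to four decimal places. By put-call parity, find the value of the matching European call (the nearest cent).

exp(−qT) = exp(−0.02·2) = 0.9608;  exp(−rT) = exp(−0.055·2) = 0.8958
Put-call parity: C − P = S·e^(−qT) − K·e^(−rT) = 460·0.9608 − 480·0.8958 = 441.9680 − 429.9840 = 11.9840
C = P + (C − P) = 70.11 + (11.9840) = 82.0940

€82.09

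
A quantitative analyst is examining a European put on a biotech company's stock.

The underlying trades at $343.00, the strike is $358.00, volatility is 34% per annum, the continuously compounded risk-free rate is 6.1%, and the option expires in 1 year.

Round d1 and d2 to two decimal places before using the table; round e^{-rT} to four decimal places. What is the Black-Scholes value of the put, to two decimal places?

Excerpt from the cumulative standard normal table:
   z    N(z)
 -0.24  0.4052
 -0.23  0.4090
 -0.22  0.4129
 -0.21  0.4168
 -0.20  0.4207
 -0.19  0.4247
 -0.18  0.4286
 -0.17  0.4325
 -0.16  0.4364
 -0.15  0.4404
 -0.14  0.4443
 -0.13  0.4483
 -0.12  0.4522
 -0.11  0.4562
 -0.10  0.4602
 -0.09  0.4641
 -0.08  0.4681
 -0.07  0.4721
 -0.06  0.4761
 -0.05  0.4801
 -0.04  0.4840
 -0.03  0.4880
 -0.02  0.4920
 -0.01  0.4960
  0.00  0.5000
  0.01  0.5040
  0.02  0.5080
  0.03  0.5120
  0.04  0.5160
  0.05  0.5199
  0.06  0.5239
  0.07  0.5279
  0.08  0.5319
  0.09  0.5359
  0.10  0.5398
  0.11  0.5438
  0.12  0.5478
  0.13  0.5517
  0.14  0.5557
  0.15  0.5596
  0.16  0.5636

$42.88

T = 1;  σ√T = 0.3400
ln(S/K) + (r + σ²/2)T = ln(343/358) + (0.061 + 0.34²/2)·1 = -0.0428 + 0.1188 = 0.0760
d₁ = 0.0760 / 0.3400 = 0.2235 ⇒ 0.22
d₂ = d₁ − σ√T = 0.2235 − 0.3400 = -0.1165 ⇒ -0.12
exp(−rT) = exp(−0.061·1) = 0.9408
P = 358·0.9408·N(0.12) − 343·N(-0.22) = 358·0.9408·0.5478 − 343·0.4129 = 184.5025 − 141.6247 = 42.8778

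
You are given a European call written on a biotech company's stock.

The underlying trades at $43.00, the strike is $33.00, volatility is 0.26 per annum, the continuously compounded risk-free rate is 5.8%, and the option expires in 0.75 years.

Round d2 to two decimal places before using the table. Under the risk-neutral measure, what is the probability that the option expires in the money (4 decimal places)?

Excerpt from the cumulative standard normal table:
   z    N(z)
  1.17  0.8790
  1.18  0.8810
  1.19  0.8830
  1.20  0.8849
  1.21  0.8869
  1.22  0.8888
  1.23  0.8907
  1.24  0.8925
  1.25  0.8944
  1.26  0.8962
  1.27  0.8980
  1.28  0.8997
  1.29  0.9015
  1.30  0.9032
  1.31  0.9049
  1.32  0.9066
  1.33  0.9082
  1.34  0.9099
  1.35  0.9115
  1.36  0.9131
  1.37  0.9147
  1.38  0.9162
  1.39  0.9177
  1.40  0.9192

σ√T = 0.26 × 0.8660 = 0.2252
d₁ = [ln(43/33) + (0.058 + 0.26²/2)·0.75] / 0.2252 = [0.2647 + 0.0689] / 0.2252 = 1.4813 → 1.48
d₂ = d₁ − σ√T = 1.4813 − 0.2252 = 1.2561 → 1.26
Risk-neutral Pr[S_T > K] = N(d₂) = N(1.26) = 0.8962

0.8962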